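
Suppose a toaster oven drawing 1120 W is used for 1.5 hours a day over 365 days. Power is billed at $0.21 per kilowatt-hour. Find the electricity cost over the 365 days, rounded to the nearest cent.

$128.77

Runtime = 1.5 h/day × 365 days = 547.5 h
Energy = 1.12 kW × 547.5 h = 613.2 kWh
Cost = 613.2 kWh × $0.21/kWh = $128.77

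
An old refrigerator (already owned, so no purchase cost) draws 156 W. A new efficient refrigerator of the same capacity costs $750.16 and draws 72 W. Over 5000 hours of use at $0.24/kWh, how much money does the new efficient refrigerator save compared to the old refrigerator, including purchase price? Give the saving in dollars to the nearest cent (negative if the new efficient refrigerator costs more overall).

-$649.36

old refrigerator: $0.00 + (156/1000) kW × 5000 h × $0.24 = $0.00 + $187.2 = $187.2
new efficient refrigerator: $750.16 + (72/1000) kW × 5000 h × $0.24 = $750.16 + $86.4 = $836.56
Saving = $187.2 − $836.56 = −$649.36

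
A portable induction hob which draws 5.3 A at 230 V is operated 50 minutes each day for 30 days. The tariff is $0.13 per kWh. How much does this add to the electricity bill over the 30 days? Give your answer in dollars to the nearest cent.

Power = 5.3 A × 230 V = 1219 W = 1.219 kW
Runtime = 50 min × 30 = 1500 min = 25 h
Energy = 1.219 kW × 25 h = 30.475 kWh
Cost = 30.475 kWh × $0.13/kWh = $3.96

$3.96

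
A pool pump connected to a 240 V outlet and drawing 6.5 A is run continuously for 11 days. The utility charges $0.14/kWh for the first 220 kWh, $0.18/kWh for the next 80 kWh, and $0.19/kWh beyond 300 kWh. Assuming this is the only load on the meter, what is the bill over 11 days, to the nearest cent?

$66.45

Power = 6.5 A × 240 V = 1560 W = 1.56 kW
Runtime = 24 h × 11 = 264 h
Energy = 1.56 kW × 264 h = 411.84 kWh
Tier 1 (0–220 kWh): 220 × $0.14 = $30.8
Tier 2 (220–300 kWh): 80 × $0.18 = $14.4
Above 300 kWh: 111.84 × $0.19 = $21.2496
Bill = $66.45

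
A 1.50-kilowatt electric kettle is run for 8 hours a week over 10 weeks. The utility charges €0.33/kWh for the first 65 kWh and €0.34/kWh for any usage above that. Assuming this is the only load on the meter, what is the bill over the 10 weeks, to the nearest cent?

€40.15

Runtime = 8 h/week × 10 weeks = 80 h
Energy = 1.5 kW × 80 h = 120 kWh
Tier 1 (0–65 kWh): 65 × €0.33 = €21.45
Above 65 kWh: 55 × €0.34 = €18.7
Bill = €40.15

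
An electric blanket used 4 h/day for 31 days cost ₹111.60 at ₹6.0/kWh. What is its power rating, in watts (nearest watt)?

Energy = ₹111.60 ÷ ₹6.0/kWh = 18.6 kWh
Runtime = 4 h/day × 31 days = 124 h
Power = 18.6 kWh ÷ 124 h = 0.15 kW = 150 W

150 W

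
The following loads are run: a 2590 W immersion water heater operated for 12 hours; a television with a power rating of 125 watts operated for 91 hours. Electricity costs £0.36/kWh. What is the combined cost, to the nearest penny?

£15.28

immersion water heater: 2.59 kW × 12 h = 31.08 kWh
television: 0.125 kW × 91 h = 11.375 kWh
Total energy = 42.455 kWh
Cost = 42.455 × £0.36 = £15.28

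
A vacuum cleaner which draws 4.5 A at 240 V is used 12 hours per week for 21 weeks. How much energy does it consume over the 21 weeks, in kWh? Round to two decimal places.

Power = 4.5 A × 240 V = 1080 W = 1.08 kW
Runtime = 12 h/week × 21 weeks = 252 h
Energy = 1.08 kW × 252 h = 272.16 kWh

272.16 kWh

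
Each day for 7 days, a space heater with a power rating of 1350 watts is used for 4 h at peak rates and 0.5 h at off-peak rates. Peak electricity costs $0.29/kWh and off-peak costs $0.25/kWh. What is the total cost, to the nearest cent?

$12.14

Peak energy = 1.35 kW × 4 h × 7 = 37.8 kWh
Off-peak energy = 1.35 kW × 0.5 h × 7 = 4.725 kWh
Cost = 37.8 × $0.29 + 4.725 × $0.25 = $10.962 + $1.18125 = $12.14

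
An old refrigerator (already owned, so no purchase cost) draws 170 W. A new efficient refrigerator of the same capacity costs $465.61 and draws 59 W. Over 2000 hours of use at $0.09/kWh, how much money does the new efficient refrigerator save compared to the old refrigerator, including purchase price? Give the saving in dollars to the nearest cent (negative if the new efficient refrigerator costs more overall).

old refrigerator: $0.00 + (170/1000) kW × 2000 h × $0.09 = $0.00 + $30.6 = $30.6
new efficient refrigerator: $465.61 + (59/1000) kW × 2000 h × $0.09 = $465.61 + $10.62 = $476.23
Saving = $30.6 − $476.23 = −$445.63

-$445.63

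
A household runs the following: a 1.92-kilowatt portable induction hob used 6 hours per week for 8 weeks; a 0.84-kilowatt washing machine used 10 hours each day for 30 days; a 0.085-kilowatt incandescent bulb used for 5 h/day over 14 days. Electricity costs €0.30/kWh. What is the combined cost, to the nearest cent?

portable induction hob: Runtime = 6 h/week × 8 weeks = 48 h
portable induction hob: 1.92 kW × 48 h = 92.16 kWh
washing machine: Runtime = 10 h/day × 30 days = 300 h
washing machine: 0.84 kW × 300 h = 252 kWh
incandescent bulb: Runtime = 5 h/day × 14 days = 70 h
incandescent bulb: 0.085 kW × 70 h = 5.95 kWh
Total energy = 350.11 kWh
Cost = 350.11 × €0.30 = €105.03

€105.03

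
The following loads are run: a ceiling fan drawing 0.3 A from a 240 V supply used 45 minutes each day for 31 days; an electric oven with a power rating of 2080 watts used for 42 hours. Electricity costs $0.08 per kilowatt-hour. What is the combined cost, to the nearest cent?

$7.12

ceiling fan: Power = 0.3 A × 240 V = 72 W = 0.072 kW
ceiling fan: Runtime = 45 min × 31 = 1395 min = 23.25 h
ceiling fan: 0.072 kW × 23.25 h = 1.674 kWh
electric oven: 2.08 kW × 42 h = 87.36 kWh
Total energy = 89.034 kWh
Cost = 89.034 × $0.08 = $7.12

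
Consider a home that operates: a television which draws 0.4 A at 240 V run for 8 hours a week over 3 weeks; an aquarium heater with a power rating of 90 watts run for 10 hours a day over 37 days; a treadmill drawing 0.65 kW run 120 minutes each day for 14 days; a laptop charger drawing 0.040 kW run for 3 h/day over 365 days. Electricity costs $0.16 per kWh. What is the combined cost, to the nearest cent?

$15.62

television: Power = 0.4 A × 240 V = 96 W = 0.096 kW
television: Runtime = 8 h/week × 3 weeks = 24 h
television: 0.096 kW × 24 h = 2.304 kWh
aquarium heater: Runtime = 10 h/day × 37 days = 370 h
aquarium heater: 0.09 kW × 370 h = 33.3 kWh
treadmill: Runtime = 120 min × 14 = 1680 min = 28 h
treadmill: 0.65 kW × 28 h = 18.2 kWh
laptop charger: Runtime = 3 h/day × 365 days = 1095 h
laptop charger: 0.04 kW × 1095 h = 43.8 kWh
Total energy = 97.604 kWh
Cost = 97.604 × $0.16 = $15.62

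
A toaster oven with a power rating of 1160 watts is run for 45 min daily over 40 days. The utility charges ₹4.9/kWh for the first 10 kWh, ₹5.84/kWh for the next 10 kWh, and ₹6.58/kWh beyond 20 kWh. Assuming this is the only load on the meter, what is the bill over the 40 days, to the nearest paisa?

₹204.78

Runtime = 45 min × 40 = 1800 min = 30 h
Energy = 1.16 kW × 30 h = 34.8 kWh
Tier 1 (0–10 kWh): 10 × ₹4.9 = ₹49
Tier 2 (10–20 kWh): 10 × ₹5.84 = ₹58.4
Above 20 kWh: 14.8 × ₹6.58 = ₹97.384
Bill = ₹204.78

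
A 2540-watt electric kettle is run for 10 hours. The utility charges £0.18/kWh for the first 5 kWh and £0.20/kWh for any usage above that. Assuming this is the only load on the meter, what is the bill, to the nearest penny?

£4.98

Energy = 2.54 kW × 10 h = 25.4 kWh
Tier 1 (0–5 kWh): 5 × £0.18 = £0.9
Above 5 kWh: 20.4 × £0.20 = £4.08
Bill = £4.98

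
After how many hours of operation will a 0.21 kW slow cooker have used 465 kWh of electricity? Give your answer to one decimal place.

2214.3 h

Hours = 465 kWh ÷ 0.21 kW = 2214.3 h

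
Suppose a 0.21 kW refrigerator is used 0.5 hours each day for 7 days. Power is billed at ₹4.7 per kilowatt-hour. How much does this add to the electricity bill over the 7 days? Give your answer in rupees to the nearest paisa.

₹3.45

Runtime = 0.5 h/day × 7 days = 3.5 h
Energy = 0.21 kW × 3.5 h = 0.735 kWh
Cost = 0.735 kWh × ₹4.7/kWh = ₹3.45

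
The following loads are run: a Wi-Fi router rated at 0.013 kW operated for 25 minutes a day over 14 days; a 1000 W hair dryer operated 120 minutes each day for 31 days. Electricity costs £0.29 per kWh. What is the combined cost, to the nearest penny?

Wi-Fi router: Runtime = 25 min × 14 = 350 min = 5.833333… h
Wi-Fi router: 0.013 kW × 5.833333… h = 0.075833… kWh
hair dryer: Runtime = 120 min × 31 = 3720 min = 62 h
hair dryer: 1 kW × 62 h = 62 kWh
Total energy = 62.075833… kWh
Cost = 62.075833… × £0.29 = £18.00

£18.00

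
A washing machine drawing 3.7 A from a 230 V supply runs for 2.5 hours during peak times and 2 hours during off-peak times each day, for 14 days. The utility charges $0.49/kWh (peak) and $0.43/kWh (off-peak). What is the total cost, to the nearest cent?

$24.84

Power = 3.7 A × 230 V = 851 W = 0.851 kW
Peak energy = 0.851 kW × 2.5 h × 14 = 29.785 kWh
Off-peak energy = 0.851 kW × 2 h × 14 = 23.828 kWh
Cost = 29.785 × $0.49 + 23.828 × $0.43 = $14.59465 + $10.24604 = $24.84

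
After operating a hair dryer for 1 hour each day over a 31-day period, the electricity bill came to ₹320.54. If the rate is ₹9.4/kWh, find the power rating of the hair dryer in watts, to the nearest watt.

1100 W

Energy = ₹320.54 ÷ ₹9.4/kWh = 34.1 kWh
Runtime = 1 h/day × 31 days = 31 h
Power = 34.1 kWh ÷ 31 h = 1.1 kW = 1100 W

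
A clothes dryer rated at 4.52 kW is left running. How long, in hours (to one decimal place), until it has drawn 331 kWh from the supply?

73.2 h

Hours = 331 kWh ÷ 4.52 kW = 73.2 h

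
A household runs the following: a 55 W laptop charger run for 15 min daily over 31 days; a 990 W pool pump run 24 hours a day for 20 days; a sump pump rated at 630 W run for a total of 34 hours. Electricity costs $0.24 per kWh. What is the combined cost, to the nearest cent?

laptop charger: Runtime = 15 min × 31 = 465 min = 7.75 h
laptop charger: 0.055 kW × 7.75 h = 0.42625 kWh
pool pump: Runtime = 24 h × 20 = 480 h
pool pump: 0.99 kW × 480 h = 475.2 kWh
sump pump: 0.63 kW × 34 h = 21.42 kWh
Total energy = 497.04625 kWh
Cost = 497.04625 × $0.24 = $119.29

$119.29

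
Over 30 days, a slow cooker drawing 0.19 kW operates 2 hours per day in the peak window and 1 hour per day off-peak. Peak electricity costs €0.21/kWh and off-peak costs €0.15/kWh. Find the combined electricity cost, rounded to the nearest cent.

Peak energy = 0.19 kW × 2 h × 30 = 11.4 kWh
Off-peak energy = 0.19 kW × 1 h × 30 = 5.7 kWh
Cost = 11.4 × €0.21 + 5.7 × €0.15 = €2.394 + €0.855 = €3.25

€3.25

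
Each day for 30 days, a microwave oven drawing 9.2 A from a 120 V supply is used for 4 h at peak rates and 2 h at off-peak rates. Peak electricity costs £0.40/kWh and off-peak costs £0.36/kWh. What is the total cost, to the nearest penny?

£76.84

Power = 9.2 A × 120 V = 1104 W = 1.104 kW
Peak energy = 1.104 kW × 4 h × 30 = 132.48 kWh
Off-peak energy = 1.104 kW × 2 h × 30 = 66.24 kWh
Cost = 132.48 × £0.40 + 66.24 × £0.36 = £52.992 + £23.8464 = £76.84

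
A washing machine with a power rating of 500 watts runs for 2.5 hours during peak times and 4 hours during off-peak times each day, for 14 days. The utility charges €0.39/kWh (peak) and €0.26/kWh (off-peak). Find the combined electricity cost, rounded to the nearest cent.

Peak energy = 0.5 kW × 2.5 h × 14 = 17.5 kWh
Off-peak energy = 0.5 kW × 4 h × 14 = 28 kWh
Cost = 17.5 × €0.39 + 28 × €0.26 = €6.825 + €7.28 = €14.11

€14.11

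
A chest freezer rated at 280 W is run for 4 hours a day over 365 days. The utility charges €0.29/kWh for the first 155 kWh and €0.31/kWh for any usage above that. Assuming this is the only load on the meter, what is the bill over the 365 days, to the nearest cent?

€123.63

Runtime = 4 h/day × 365 days = 1460 h
Energy = 0.28 kW × 1460 h = 408.8 kWh
Tier 1 (0–155 kWh): 155 × €0.29 = €44.95
Above 155 kWh: 253.8 × €0.31 = €78.678
Bill = €123.63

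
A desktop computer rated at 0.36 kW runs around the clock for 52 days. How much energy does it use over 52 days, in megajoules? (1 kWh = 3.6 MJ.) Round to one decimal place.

Runtime = 24 h × 52 = 1248 h
Energy = 0.36 kW × 1248 h = 449.28 kWh
= 449.28 × 3.6 MJ = 1617.4 MJ

1617.4 MJ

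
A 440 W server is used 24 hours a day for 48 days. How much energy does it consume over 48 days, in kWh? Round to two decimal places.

506.88 kWh

Runtime = 24 h × 48 = 1152 h
Energy = 0.44 kW × 1152 h = 506.88 kWh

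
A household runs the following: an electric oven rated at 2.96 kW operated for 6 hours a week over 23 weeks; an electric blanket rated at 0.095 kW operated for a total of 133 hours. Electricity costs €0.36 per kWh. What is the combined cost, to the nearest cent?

electric oven: Runtime = 6 h/week × 23 weeks = 138 h
electric oven: 2.96 kW × 138 h = 408.48 kWh
electric blanket: 0.095 kW × 133 h = 12.635 kWh
Total energy = 421.115 kWh
Cost = 421.115 × €0.36 = €151.60

€151.60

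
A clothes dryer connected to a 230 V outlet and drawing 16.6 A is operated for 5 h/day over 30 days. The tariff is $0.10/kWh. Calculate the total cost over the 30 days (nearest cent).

$57.27

Power = 16.6 A × 230 V = 3818 W = 3.818 kW
Runtime = 5 h/day × 30 days = 150 h
Energy = 3.818 kW × 150 h = 572.7 kWh
Cost = 572.7 kWh × $0.10/kWh = $57.27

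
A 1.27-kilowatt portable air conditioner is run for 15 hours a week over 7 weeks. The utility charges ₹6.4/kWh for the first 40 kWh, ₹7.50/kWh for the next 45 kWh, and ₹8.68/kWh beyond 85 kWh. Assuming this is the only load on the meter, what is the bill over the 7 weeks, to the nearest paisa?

Runtime = 15 h/week × 7 weeks = 105 h
Energy = 1.27 kW × 105 h = 133.35 kWh
Tier 1 (0–40 kWh): 40 × ₹6.4 = ₹256
Tier 2 (40–85 kWh): 45 × ₹7.50 = ₹337.5
Above 85 kWh: 48.35 × ₹8.68 = ₹419.678
Bill = ₹1013.18

₹1013.18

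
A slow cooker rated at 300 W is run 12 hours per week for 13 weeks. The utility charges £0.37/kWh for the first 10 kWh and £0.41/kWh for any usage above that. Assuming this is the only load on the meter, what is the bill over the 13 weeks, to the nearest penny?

Runtime = 12 h/week × 13 weeks = 156 h
Energy = 0.3 kW × 156 h = 46.8 kWh
Tier 1 (0–10 kWh): 10 × £0.37 = £3.7
Above 10 kWh: 36.8 × £0.41 = £15.088
Bill = £18.79

£18.79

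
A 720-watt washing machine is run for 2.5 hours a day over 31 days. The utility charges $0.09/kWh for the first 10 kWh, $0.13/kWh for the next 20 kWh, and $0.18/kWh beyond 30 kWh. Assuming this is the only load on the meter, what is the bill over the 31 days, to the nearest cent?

Runtime = 2.5 h/day × 31 days = 77.5 h
Energy = 0.72 kW × 77.5 h = 55.8 kWh
Tier 1 (0–10 kWh): 10 × $0.09 = $0.9
Tier 2 (10–30 kWh): 20 × $0.13 = $2.6
Above 30 kWh: 25.8 × $0.18 = $4.644
Bill = $8.14

$8.14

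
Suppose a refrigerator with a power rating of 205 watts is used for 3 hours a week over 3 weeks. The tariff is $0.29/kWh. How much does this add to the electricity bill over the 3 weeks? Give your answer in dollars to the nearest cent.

Runtime = 3 h/week × 3 weeks = 9 h
Energy = 0.205 kW × 9 h = 1.845 kWh
Cost = 1.845 kWh × $0.29/kWh = $0.54

$0.54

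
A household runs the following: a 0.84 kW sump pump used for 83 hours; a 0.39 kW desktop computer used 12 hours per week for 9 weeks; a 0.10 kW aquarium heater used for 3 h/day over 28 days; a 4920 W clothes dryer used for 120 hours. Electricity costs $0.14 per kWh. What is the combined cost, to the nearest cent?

$99.49

sump pump: 0.84 kW × 83 h = 69.72 kWh
desktop computer: Runtime = 12 h/week × 9 weeks = 108 h
desktop computer: 0.39 kW × 108 h = 42.12 kWh
aquarium heater: Runtime = 3 h/day × 28 days = 84 h
aquarium heater: 0.1 kW × 84 h = 8.4 kWh
clothes dryer: 4.92 kW × 120 h = 590.4 kWh
Total energy = 710.64 kWh
Cost = 710.64 × $0.14 = $99.49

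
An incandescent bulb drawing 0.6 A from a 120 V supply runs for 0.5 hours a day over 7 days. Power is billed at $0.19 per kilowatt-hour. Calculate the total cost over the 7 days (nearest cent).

$0.05

Power = 0.6 A × 120 V = 72 W = 0.072 kW
Runtime = 0.5 h/day × 7 days = 3.5 h
Energy = 0.072 kW × 3.5 h = 0.252 kWh
Cost = 0.252 kWh × $0.19/kWh = $0.05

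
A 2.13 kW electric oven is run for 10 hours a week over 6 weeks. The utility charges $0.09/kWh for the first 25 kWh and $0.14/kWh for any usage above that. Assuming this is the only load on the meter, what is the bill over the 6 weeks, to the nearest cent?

Runtime = 10 h/week × 6 weeks = 60 h
Energy = 2.13 kW × 60 h = 127.8 kWh
Tier 1 (0–25 kWh): 25 × $0.09 = $2.25
Above 25 kWh: 102.8 × $0.14 = $14.392
Bill = $16.64

$16.64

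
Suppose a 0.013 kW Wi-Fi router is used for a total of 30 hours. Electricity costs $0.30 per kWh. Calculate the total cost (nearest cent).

Energy = 0.013 kW × 30 h = 0.39 kWh
Cost = 0.39 kWh × $0.30/kWh = $0.12

$0.12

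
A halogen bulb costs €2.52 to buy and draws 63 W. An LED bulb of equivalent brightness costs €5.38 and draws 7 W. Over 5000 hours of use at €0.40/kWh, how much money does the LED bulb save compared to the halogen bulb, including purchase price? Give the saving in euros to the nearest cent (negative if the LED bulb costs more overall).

€109.14

halogen bulb: €2.52 + (63/1000) kW × 5000 h × €0.40 = €2.52 + €126 = €128.52
LED bulb: €5.38 + (7/1000) kW × 5000 h × €0.40 = €5.38 + €14 = €19.38
Saving = €128.52 − €19.38 = €109.14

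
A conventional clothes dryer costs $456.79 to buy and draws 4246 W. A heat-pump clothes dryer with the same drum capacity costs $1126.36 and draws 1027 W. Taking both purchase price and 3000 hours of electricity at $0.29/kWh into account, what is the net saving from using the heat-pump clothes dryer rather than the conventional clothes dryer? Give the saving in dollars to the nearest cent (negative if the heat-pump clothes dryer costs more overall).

conventional clothes dryer: $456.79 + (4246/1000) kW × 3000 h × $0.29 = $456.79 + $3694.02 = $4150.81
heat-pump clothes dryer: $1126.36 + (1027/1000) kW × 3000 h × $0.29 = $1126.36 + $893.49 = $2019.85
Saving = $4150.81 − $2019.85 = $2130.96

$2130.96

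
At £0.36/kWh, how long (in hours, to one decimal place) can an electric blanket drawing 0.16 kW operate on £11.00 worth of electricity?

191.0 h

Energy available = £11.00 ÷ £0.36/kWh = 30.5556 kWh
Hours = 30.5556 kWh ÷ 0.16 kW = 191.0 h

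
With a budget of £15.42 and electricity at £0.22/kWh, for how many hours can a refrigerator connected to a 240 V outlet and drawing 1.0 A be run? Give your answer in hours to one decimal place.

292.0 h

Power = 1.0 A × 240 V = 240 W = 0.24 kW
Energy available = £15.42 ÷ £0.22/kWh = 70.0909 kWh
Hours = 70.0909 kWh ÷ 0.24 kW = 292.0 h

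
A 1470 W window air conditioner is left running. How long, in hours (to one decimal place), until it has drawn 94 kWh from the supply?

63.9 h

Hours = 94 kWh ÷ 1.47 kW = 63.9 h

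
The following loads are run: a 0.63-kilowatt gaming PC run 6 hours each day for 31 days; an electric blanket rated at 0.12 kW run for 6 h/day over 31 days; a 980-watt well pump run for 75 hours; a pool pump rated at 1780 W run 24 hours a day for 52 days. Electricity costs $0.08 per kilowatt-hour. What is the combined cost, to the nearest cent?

$194.76

gaming PC: Runtime = 6 h/day × 31 days = 186 h
gaming PC: 0.63 kW × 186 h = 117.18 kWh
electric blanket: Runtime = 6 h/day × 31 days = 186 h
electric blanket: 0.12 kW × 186 h = 22.32 kWh
well pump: 0.98 kW × 75 h = 73.5 kWh
pool pump: Runtime = 24 h × 52 = 1248 h
pool pump: 1.78 kW × 1248 h = 2221.44 kWh
Total energy = 2434.44 kWh
Cost = 2434.44 × $0.08 = $194.76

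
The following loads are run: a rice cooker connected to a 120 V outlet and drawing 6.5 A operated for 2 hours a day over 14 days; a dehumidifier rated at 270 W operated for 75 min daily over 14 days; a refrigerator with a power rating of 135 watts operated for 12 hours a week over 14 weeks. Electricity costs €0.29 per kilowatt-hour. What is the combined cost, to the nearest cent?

€14.28

rice cooker: Power = 6.5 A × 120 V = 780 W = 0.78 kW
rice cooker: Runtime = 2 h/day × 14 days = 28 h
rice cooker: 0.78 kW × 28 h = 21.84 kWh
dehumidifier: Runtime = 75 min × 14 = 1050 min = 17.5 h
dehumidifier: 0.27 kW × 17.5 h = 4.725 kWh
refrigerator: Runtime = 12 h/week × 14 weeks = 168 h
refrigerator: 0.135 kW × 168 h = 22.68 kWh
Total energy = 49.245 kWh
Cost = 49.245 × €0.29 = €14.28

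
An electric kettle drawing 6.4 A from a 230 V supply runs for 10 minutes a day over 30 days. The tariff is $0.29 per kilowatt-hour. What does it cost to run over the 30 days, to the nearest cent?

$2.13

Power = 6.4 A × 230 V = 1472 W = 1.472 kW
Runtime = 10 min × 30 = 300 min = 5 h
Energy = 1.472 kW × 5 h = 7.36 kWh
Cost = 7.36 kWh × $0.29/kWh = $2.13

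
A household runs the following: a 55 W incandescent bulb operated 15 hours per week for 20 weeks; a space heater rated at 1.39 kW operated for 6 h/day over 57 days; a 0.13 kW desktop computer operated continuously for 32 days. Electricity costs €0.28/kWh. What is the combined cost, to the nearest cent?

incandescent bulb: Runtime = 15 h/week × 20 weeks = 300 h
incandescent bulb: 0.055 kW × 300 h = 16.5 kWh
space heater: Runtime = 6 h/day × 57 days = 342 h
space heater: 1.39 kW × 342 h = 475.38 kWh
desktop computer: Runtime = 24 h × 32 = 768 h
desktop computer: 0.13 kW × 768 h = 99.84 kWh
Total energy = 591.72 kWh
Cost = 591.72 × €0.28 = €165.68

€165.68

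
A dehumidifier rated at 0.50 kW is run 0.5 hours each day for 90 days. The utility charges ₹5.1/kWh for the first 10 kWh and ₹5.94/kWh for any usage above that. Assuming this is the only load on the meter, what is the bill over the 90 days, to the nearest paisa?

Runtime = 0.5 h/day × 90 days = 45 h
Energy = 0.5 kW × 45 h = 22.5 kWh
Tier 1 (0–10 kWh): 10 × ₹5.1 = ₹51
Above 10 kWh: 12.5 × ₹5.94 = ₹74.25
Bill = ₹125.25

₹125.25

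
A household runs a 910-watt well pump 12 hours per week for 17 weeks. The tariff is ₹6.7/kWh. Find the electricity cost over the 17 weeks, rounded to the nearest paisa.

₹1243.79

Runtime = 12 h/week × 17 weeks = 204 h
Energy = 0.91 kW × 204 h = 185.64 kWh
Cost = 185.64 kWh × ₹6.7/kWh = ₹1243.79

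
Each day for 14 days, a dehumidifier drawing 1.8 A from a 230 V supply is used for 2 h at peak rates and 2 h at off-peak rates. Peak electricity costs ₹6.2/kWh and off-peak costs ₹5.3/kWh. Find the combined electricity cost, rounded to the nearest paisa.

Power = 1.8 A × 230 V = 414 W = 0.414 kW
Peak energy = 0.414 kW × 2 h × 14 = 11.592 kWh
Off-peak energy = 0.414 kW × 2 h × 14 = 11.592 kWh
Cost = 11.592 × ₹6.2 + 11.592 × ₹5.3 = ₹71.8704 + ₹61.4376 = ₹133.31

₹133.31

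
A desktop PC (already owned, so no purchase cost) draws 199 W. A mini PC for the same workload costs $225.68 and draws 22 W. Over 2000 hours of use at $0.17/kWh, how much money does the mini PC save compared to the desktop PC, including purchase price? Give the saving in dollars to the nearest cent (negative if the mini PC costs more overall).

-$165.50

desktop PC: $0.00 + (199/1000) kW × 2000 h × $0.17 = $0.00 + $67.66 = $67.66
mini PC: $225.68 + (22/1000) kW × 2000 h × $0.17 = $225.68 + $7.48 = $233.16
Saving = $67.66 − $233.16 = −$165.5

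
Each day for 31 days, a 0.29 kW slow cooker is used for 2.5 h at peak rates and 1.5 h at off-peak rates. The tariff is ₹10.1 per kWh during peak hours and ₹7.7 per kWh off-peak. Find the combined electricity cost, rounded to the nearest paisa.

₹330.83

Peak energy = 0.29 kW × 2.5 h × 31 = 22.475 kWh
Off-peak energy = 0.29 kW × 1.5 h × 31 = 13.485 kWh
Cost = 22.475 × ₹10.1 + 13.485 × ₹7.7 = ₹226.9975 + ₹103.8345 = ₹330.83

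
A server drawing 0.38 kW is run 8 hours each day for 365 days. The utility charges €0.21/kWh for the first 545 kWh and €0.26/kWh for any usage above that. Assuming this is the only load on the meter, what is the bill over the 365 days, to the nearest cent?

Runtime = 8 h/day × 365 days = 2920 h
Energy = 0.38 kW × 2920 h = 1109.6 kWh
Tier 1 (0–545 kWh): 545 × €0.21 = €114.45
Above 545 kWh: 564.6 × €0.26 = €146.796
Bill = €261.25

€261.25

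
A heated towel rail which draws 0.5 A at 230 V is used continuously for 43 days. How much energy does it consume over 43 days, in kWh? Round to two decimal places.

118.68 kWh

Power = 0.5 A × 230 V = 115 W = 0.115 kW
Runtime = 24 h × 43 = 1032 h
Energy = 0.115 kW × 1032 h = 118.68 kWh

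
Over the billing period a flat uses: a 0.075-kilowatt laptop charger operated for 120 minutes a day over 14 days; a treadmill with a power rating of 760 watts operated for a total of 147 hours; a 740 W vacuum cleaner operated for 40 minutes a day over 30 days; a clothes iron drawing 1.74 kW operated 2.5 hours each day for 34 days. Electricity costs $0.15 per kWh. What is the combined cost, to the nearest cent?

$41.48

laptop charger: Runtime = 120 min × 14 = 1680 min = 28 h
laptop charger: 0.075 kW × 28 h = 2.1 kWh
treadmill: 0.76 kW × 147 h = 111.72 kWh
vacuum cleaner: Runtime = 40 min × 30 = 1200 min = 20 h
vacuum cleaner: 0.74 kW × 20 h = 14.8 kWh
clothes iron: Runtime = 2.5 h/day × 34 days = 85 h
clothes iron: 1.74 kW × 85 h = 147.9 kWh
Total energy = 276.52 kWh
Cost = 276.52 × $0.15 = $41.48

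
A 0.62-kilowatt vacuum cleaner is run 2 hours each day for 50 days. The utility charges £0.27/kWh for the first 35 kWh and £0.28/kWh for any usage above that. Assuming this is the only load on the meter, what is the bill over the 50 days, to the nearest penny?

Runtime = 2 h/day × 50 days = 100 h
Energy = 0.62 kW × 100 h = 62 kWh
Tier 1 (0–35 kWh): 35 × £0.27 = £9.45
Above 35 kWh: 27 × £0.28 = £7.56
Bill = £17.01

£17.01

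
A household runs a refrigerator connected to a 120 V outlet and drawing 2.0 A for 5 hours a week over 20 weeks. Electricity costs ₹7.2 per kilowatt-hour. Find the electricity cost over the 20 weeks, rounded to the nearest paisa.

₹172.80

Power = 2.0 A × 120 V = 240 W = 0.24 kW
Runtime = 5 h/week × 20 weeks = 100 h
Energy = 0.24 kW × 100 h = 24 kWh
Cost = 24 kWh × ₹7.2/kWh = ₹172.80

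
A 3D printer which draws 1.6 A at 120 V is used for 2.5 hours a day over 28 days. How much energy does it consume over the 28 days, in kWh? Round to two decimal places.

Power = 1.6 A × 120 V = 192 W = 0.192 kW
Runtime = 2.5 h/day × 28 days = 70 h
Energy = 0.192 kW × 70 h = 13.44 kWh

13.44 kWh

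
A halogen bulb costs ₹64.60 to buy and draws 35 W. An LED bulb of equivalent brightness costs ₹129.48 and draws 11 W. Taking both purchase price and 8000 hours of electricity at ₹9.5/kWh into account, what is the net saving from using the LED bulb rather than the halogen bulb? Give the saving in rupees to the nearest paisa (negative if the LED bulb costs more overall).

halogen bulb: ₹64.60 + (35/1000) kW × 8000 h × ₹9.5 = ₹64.60 + ₹2660 = ₹2724.6
LED bulb: ₹129.48 + (11/1000) kW × 8000 h × ₹9.5 = ₹129.48 + ₹836 = ₹965.48
Saving = ₹2724.6 − ₹965.48 = ₹1759.12

₹1759.12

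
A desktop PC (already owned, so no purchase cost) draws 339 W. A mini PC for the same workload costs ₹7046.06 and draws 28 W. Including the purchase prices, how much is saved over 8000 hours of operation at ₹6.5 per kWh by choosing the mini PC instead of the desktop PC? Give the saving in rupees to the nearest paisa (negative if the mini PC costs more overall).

₹9125.94

desktop PC: ₹0.00 + (339/1000) kW × 8000 h × ₹6.5 = ₹0.00 + ₹17628 = ₹17628
mini PC: ₹7046.06 + (28/1000) kW × 8000 h × ₹6.5 = ₹7046.06 + ₹1456 = ₹8502.06
Saving = ₹17628 − ₹8502.06 = ₹9125.94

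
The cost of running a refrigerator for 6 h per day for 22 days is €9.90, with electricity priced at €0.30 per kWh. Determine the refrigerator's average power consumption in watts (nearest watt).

250 W

Energy = €9.90 ÷ €0.30/kWh = 33 kWh
Runtime = 6 h/day × 22 days = 132 h
Power = 33 kWh ÷ 132 h = 0.25 kW = 250 W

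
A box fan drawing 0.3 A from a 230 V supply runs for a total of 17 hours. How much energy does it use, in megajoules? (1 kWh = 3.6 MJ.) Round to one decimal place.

4.2 MJ

Power = 0.3 A × 230 V = 69 W = 0.069 kW
Energy = 0.069 kW × 17 h = 1.173 kWh
= 1.173 × 3.6 MJ = 4.2 MJ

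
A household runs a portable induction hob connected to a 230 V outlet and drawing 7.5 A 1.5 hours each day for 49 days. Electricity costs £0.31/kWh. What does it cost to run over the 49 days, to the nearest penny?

£39.30

Power = 7.5 A × 230 V = 1725 W = 1.725 kW
Runtime = 1.5 h/day × 49 days = 73.5 h
Energy = 1.725 kW × 73.5 h = 126.7875 kWh
Cost = 126.7875 kWh × £0.31/kWh = £39.30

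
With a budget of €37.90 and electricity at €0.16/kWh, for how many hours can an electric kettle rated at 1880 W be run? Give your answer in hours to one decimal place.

Energy available = €37.90 ÷ €0.16/kWh = 236.875 kWh
Hours = 236.875 kWh ÷ 1.88 kW = 126.0 h

126.0 h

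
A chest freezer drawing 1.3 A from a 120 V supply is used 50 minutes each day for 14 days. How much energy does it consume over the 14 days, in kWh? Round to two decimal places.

Power = 1.3 A × 120 V = 156 W = 0.156 kW
Runtime = 50 min × 14 = 700 min = 11.666666… h
Energy = 0.156 kW × 11.666666… h = 1.82 kWh

1.82 kWh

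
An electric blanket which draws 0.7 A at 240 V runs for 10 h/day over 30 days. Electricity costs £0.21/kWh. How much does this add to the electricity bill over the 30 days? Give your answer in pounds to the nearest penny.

Power = 0.7 A × 240 V = 168 W = 0.168 kW
Runtime = 10 h/day × 30 days = 300 h
Energy = 0.168 kW × 300 h = 50.4 kWh
Cost = 50.4 kWh × £0.21/kWh = £10.58

£10.58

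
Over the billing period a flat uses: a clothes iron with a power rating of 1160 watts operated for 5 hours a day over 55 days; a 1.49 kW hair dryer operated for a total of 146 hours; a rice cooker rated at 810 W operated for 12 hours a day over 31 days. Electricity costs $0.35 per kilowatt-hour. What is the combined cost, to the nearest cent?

clothes iron: Runtime = 5 h/day × 55 days = 275 h
clothes iron: 1.16 kW × 275 h = 319 kWh
hair dryer: 1.49 kW × 146 h = 217.54 kWh
rice cooker: Runtime = 12 h/day × 31 days = 372 h
rice cooker: 0.81 kW × 372 h = 301.32 kWh
Total energy = 837.86 kWh
Cost = 837.86 × $0.35 = $293.25

$293.25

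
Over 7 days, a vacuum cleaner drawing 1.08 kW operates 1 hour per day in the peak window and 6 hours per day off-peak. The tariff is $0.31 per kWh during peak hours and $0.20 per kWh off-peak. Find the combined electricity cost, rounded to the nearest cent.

$11.42

Peak energy = 1.08 kW × 1 h × 7 = 7.56 kWh
Off-peak energy = 1.08 kW × 6 h × 7 = 45.36 kWh
Cost = 7.56 × $0.31 + 45.36 × $0.20 = $2.3436 + $9.072 = $11.42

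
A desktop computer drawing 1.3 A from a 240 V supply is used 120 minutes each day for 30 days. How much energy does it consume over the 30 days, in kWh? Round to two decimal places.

Power = 1.3 A × 240 V = 312 W = 0.312 kW
Runtime = 120 min × 30 = 3600 min = 60 h
Energy = 0.312 kW × 60 h = 18.72 kWh

18.72 kWh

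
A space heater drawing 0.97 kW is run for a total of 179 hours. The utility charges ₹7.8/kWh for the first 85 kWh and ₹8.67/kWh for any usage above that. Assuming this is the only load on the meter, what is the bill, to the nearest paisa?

Energy = 0.97 kW × 179 h = 173.63 kWh
Tier 1 (0–85 kWh): 85 × ₹7.8 = ₹663
Above 85 kWh: 88.63 × ₹8.67 = ₹768.4221
Bill = ₹1431.42

₹1431.42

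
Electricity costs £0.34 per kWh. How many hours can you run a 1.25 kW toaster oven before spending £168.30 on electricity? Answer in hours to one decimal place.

396.0 h

Energy available = £168.30 ÷ £0.34/kWh = 495 kWh
Hours = 495 kWh ÷ 1.25 kW = 396.0 h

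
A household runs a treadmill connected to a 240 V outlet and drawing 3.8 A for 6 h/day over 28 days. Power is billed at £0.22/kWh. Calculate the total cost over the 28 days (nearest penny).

£33.71

Power = 3.8 A × 240 V = 912 W = 0.912 kW
Runtime = 6 h/day × 28 days = 168 h
Energy = 0.912 kW × 168 h = 153.216 kWh
Cost = 153.216 kWh × £0.22/kWh = £33.71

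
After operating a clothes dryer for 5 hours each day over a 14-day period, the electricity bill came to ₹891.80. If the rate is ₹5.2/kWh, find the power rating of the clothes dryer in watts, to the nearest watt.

2450 W

Energy = ₹891.80 ÷ ₹5.2/kWh = 171.5 kWh
Runtime = 5 h/day × 14 days = 70 h
Power = 171.5 kWh ÷ 70 h = 2.45 kW = 2450 W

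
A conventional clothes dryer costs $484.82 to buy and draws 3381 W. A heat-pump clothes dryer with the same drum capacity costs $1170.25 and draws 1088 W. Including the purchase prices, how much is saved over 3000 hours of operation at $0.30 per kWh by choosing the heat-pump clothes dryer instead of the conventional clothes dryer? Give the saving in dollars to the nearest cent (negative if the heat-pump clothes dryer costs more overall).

$1378.27

conventional clothes dryer: $484.82 + (3381/1000) kW × 3000 h × $0.30 = $484.82 + $3042.9 = $3527.72
heat-pump clothes dryer: $1170.25 + (1088/1000) kW × 3000 h × $0.30 = $1170.25 + $979.2 = $2149.45
Saving = $3527.72 − $2149.45 = $1378.27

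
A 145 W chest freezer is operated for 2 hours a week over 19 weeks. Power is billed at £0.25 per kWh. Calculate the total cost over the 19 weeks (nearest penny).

£1.38

Runtime = 2 h/week × 19 weeks = 38 h
Energy = 0.145 kW × 38 h = 5.51 kWh
Cost = 5.51 kWh × £0.25/kWh = £1.38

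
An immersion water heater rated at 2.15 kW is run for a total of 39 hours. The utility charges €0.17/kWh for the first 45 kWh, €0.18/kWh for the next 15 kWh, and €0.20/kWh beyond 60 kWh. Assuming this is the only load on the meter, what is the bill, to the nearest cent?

Energy = 2.15 kW × 39 h = 83.85 kWh
Tier 1 (0–45 kWh): 45 × €0.17 = €7.65
Tier 2 (45–60 kWh): 15 × €0.18 = €2.7
Above 60 kWh: 23.85 × €0.20 = €4.77
Bill = €15.12

€15.12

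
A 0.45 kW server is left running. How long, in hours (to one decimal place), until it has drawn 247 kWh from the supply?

Hours = 247 kWh ÷ 0.45 kW = 548.9 h

548.9 h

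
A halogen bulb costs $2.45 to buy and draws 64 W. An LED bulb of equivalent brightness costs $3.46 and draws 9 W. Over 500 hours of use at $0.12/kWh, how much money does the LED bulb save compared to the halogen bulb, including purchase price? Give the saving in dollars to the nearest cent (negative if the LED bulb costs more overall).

halogen bulb: $2.45 + (64/1000) kW × 500 h × $0.12 = $2.45 + $3.84 = $6.29
LED bulb: $3.46 + (9/1000) kW × 500 h × $0.12 = $3.46 + $0.54 = $4
Saving = $6.29 − $4 = $2.29

$2.29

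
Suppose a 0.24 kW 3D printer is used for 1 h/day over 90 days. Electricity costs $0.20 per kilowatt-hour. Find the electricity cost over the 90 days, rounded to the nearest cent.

Runtime = 1 h/day × 90 days = 90 h
Energy = 0.24 kW × 90 h = 21.6 kWh
Cost = 21.6 kWh × $0.20/kWh = $4.32

$4.32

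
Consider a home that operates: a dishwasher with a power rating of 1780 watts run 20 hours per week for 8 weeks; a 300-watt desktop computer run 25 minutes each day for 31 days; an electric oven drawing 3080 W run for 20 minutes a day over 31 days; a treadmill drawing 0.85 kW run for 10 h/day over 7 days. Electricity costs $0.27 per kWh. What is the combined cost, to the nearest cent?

dishwasher: Runtime = 20 h/week × 8 weeks = 160 h
dishwasher: 1.78 kW × 160 h = 284.8 kWh
desktop computer: Runtime = 25 min × 31 = 775 min = 12.916666… h
desktop computer: 0.3 kW × 12.916666… h = 3.875 kWh
electric oven: Runtime = 20 min × 31 = 620 min = 10.333333… h
electric oven: 3.08 kW × 10.333333… h = 31.826666… kWh
treadmill: Runtime = 10 h/day × 7 days = 70 h
treadmill: 0.85 kW × 70 h = 59.5 kWh
Total energy = 380.001666… kWh
Cost = 380.001666… × $0.27 = $102.60

$102.60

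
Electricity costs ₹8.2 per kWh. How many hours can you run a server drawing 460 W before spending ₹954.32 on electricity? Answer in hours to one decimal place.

Energy available = ₹954.32 ÷ ₹8.2/kWh = 116.3805 kWh
Hours = 116.3805 kWh ÷ 0.46 kW = 253.0 h

253.0 h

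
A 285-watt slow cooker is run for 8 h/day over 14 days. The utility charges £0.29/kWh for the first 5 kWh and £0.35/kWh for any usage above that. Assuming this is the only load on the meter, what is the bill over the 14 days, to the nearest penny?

£10.87

Runtime = 8 h/day × 14 days = 112 h
Energy = 0.285 kW × 112 h = 31.92 kWh
Tier 1 (0–5 kWh): 5 × £0.29 = £1.45
Above 5 kWh: 26.92 × £0.35 = £9.422
Bill = £10.87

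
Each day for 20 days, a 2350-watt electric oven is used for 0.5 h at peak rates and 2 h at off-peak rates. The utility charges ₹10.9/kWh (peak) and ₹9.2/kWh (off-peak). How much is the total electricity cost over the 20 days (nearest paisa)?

₹1120.95

Peak energy = 2.35 kW × 0.5 h × 20 = 23.5 kWh
Off-peak energy = 2.35 kW × 2 h × 20 = 94 kWh
Cost = 23.5 × ₹10.9 + 94 × ₹9.2 = ₹256.15 + ₹864.8 = ₹1120.95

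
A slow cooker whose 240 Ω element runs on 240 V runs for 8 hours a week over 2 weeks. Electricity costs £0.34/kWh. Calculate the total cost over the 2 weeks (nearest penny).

Power = V²/R = 240²/240 = 240 W = 0.24 kW
Runtime = 8 h/week × 2 weeks = 16 h
Energy = 0.24 kW × 16 h = 3.84 kWh
Cost = 3.84 kWh × £0.34/kWh = £1.31

£1.31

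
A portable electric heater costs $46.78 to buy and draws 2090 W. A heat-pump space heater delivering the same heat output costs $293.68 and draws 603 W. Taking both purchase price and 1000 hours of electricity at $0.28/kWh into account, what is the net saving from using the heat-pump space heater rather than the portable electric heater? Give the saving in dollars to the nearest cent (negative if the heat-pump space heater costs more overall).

$169.46

portable electric heater: $46.78 + (2090/1000) kW × 1000 h × $0.28 = $46.78 + $585.2 = $631.98
heat-pump space heater: $293.68 + (603/1000) kW × 1000 h × $0.28 = $293.68 + $168.84 = $462.52
Saving = $631.98 − $462.52 = $169.46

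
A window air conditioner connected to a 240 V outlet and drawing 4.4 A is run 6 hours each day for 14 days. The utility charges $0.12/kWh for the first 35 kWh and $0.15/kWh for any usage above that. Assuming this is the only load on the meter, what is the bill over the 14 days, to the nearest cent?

Power = 4.4 A × 240 V = 1056 W = 1.056 kW
Runtime = 6 h/day × 14 days = 84 h
Energy = 1.056 kW × 84 h = 88.704 kWh
Tier 1 (0–35 kWh): 35 × $0.12 = $4.2
Above 35 kWh: 53.704 × $0.15 = $8.0556
Bill = $12.26

$12.26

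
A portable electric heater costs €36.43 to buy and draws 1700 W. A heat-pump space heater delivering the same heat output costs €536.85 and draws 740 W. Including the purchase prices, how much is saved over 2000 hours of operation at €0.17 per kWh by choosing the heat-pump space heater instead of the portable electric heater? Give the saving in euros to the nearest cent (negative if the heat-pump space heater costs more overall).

portable electric heater: €36.43 + (1700/1000) kW × 2000 h × €0.17 = €36.43 + €578 = €614.43
heat-pump space heater: €536.85 + (740/1000) kW × 2000 h × €0.17 = €536.85 + €251.6 = €788.45
Saving = €614.43 − €788.45 = −€174.02

-€174.02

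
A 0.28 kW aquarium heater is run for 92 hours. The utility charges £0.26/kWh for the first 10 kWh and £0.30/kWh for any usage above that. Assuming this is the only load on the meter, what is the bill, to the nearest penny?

£7.33

Energy = 0.28 kW × 92 h = 25.76 kWh
Tier 1 (0–10 kWh): 10 × £0.26 = £2.6
Above 10 kWh: 15.76 × £0.30 = £4.728
Bill = £7.33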